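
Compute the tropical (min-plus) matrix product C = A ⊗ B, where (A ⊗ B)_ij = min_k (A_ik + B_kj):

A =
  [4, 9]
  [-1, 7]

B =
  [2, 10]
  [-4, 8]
A ⊗ B =
  [5, 14]
  [1, 9]

Apply the min-plus product entry-by-entry:
  C[0][0] = min over k of (A[0][0] + B[0][0] = 4 + 2 = 6, A[0][1] + B[1][0] = 9 + -4 = 5) = 5 (attained at k = 1)
  C[0][1] = min over k of (A[0][0] + B[0][1] = 4 + 10 = 14, A[0][1] + B[1][1] = 9 + 8 = 17) = 14 (attained at k = 0)
  C[1][0] = min over k of (A[1][0] + B[0][0] = -1 + 2 = 1, A[1][1] + B[1][0] = 7 + -4 = 3) = 1 (attained at k = 0)
  C[1][1] = min over k of (A[1][0] + B[0][1] = -1 + 10 = 9, A[1][1] + B[1][1] = 7 + 8 = 15) = 9 (attained at k = 0)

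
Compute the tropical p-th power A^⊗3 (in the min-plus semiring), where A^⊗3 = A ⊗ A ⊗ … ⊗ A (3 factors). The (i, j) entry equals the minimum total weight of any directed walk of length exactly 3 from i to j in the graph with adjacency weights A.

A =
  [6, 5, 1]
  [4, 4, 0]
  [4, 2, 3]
A^⊗3 =
  [7, 6, 3]
  [6, 5, 2]
  [6, 4, 5]

Each entry (A^⊗3)_ij equals the minimum over all length-3 walks i = v_0 → v_1 → … → v_3 = j of Σ_t A[v_t][v_{t+1}]. For example, for (i, j) = (0, 2) we minimise over 9 possible intermediate vertex sequences; the minimum is 3, attained along the walk 0 → 2 → 1 → 2.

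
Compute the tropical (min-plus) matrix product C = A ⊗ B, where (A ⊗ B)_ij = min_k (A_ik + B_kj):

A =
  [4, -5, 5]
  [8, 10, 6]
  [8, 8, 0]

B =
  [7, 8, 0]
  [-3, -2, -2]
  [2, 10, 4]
A ⊗ B =
  [-8, -7, -7]
  [7, 8, 8]
  [2, 6, 4]

Apply the min-plus product entry-by-entry:
  C[0][0] = min over k of (A[0][0] + B[0][0] = 4 + 7 = 11, A[0][1] + B[1][0] = -5 + -3 = -8, A[0][2] + B[2][0] = 5 + 2 = 7) = -8 (attained at k = 1)
  C[0][1] = min over k of (A[0][0] + B[0][1] = 4 + 8 = 12, A[0][1] + B[1][1] = -5 + -2 = -7, A[0][2] + B[2][1] = 5 + 10 = 15) = -7 (attained at k = 1)
  C[0][2] = min over k of (A[0][0] + B[0][2] = 4 + 0 = 4, A[0][1] + B[1][2] = -5 + -2 = -7, A[0][2] + B[2][2] = 5 + 4 = 9) = -7 (attained at k = 1)
  C[1][0] = min over k of (A[1][0] + B[0][0] = 8 + 7 = 15, A[1][1] + B[1][0] = 10 + -3 = 7, A[1][2] + B[2][0] = 6 + 2 = 8) = 7 (attained at k = 1)
  C[1][1] = min over k of (A[1][0] + B[0][1] = 8 + 8 = 16, A[1][1] + B[1][1] = 10 + -2 = 8, A[1][2] + B[2][1] = 6 + 10 = 16) = 8 (attained at k = 1)
  C[1][2] = min over k of (A[1][0] + B[0][2] = 8 + 0 = 8, A[1][1] + B[1][2] = 10 + -2 = 8, A[1][2] + B[2][2] = 6 + 4 = 10) = 8 (attained at k = 0)
  C[2][0] = min over k of (A[2][0] + B[0][0] = 8 + 7 = 15, A[2][1] + B[1][0] = 8 + -3 = 5, A[2][2] + B[2][0] = 0 + 2 = 2) = 2 (attained at k = 2)
  C[2][1] = min over k of (A[2][0] + B[0][1] = 8 + 8 = 16, A[2][1] + B[1][1] = 8 + -2 = 6, A[2][2] + B[2][1] = 0 + 10 = 10) = 6 (attained at k = 1)
  C[2][2] = min over k of (A[2][0] + B[0][2] = 8 + 0 = 8, A[2][1] + B[1][2] = 8 + -2 = 6, A[2][2] + B[2][2] = 0 + 4 = 4) = 4 (attained at k = 2)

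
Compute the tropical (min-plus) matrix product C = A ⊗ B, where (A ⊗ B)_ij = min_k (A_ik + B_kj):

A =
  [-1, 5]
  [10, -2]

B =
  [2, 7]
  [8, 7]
A ⊗ B =
  [1, 6]
  [6, 5]

Apply the min-plus product entry-by-entry:
  C[0][0] = min over k of (A[0][0] + B[0][0] = -1 + 2 = 1, A[0][1] + B[1][0] = 5 + 8 = 13) = 1 (attained at k = 0)
  C[0][1] = min over k of (A[0][0] + B[0][1] = -1 + 7 = 6, A[0][1] + B[1][1] = 5 + 7 = 12) = 6 (attained at k = 0)
  C[1][0] = min over k of (A[1][0] + B[0][0] = 10 + 2 = 12, A[1][1] + B[1][0] = -2 + 8 = 6) = 6 (attained at k = 1)
  C[1][1] = min over k of (A[1][0] + B[0][1] = 10 + 7 = 17, A[1][1] + B[1][1] = -2 + 7 = 5) = 5 (attained at k = 1)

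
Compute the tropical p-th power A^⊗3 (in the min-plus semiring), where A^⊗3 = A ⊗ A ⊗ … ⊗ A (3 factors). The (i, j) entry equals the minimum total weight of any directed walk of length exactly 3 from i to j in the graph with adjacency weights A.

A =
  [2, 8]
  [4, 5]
A^⊗3 =
  [6, 12]
  [8, 14]

Each entry (A^⊗3)_ij equals the minimum over all length-3 walks i = v_0 → v_1 → … → v_3 = j of Σ_t A[v_t][v_{t+1}]. For example, for (i, j) = (0, 1) we minimise over 4 possible intermediate vertex sequences; the minimum is 12, attained along the walk 0 → 0 → 0 → 1.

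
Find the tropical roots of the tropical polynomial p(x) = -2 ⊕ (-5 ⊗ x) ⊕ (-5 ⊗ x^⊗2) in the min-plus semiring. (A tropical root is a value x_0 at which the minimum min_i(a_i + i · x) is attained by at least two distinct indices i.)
Roots: {0, 3}

Each tropical root is a break point of the lower envelope of the lines y = a_i + i · x (there are 3 lines, with slopes 0, 1, ..., 2). Only the lines that attain the minimum somewhere contribute to roots; other lines are dominated. Here the surviving (envelope) indices are i = 2, i = 1, i = 0.
Intersections between consecutive envelope lines give the roots: for adjacent envelope indices i < j the intersection is x = (a_i − a_j) / (j − i). Reading off the sorted break points: {0, 3}.
Verification: at each break x_0, at least two indices attain the minimum of min_i(a_i + i · x_0).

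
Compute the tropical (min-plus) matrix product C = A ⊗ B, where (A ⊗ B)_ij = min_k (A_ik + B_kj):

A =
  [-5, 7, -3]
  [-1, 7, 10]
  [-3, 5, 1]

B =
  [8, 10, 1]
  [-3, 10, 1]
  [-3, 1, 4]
A ⊗ B =
  [-6, -2, -4]
  [4, 9, 0]
  [-2, 2, -2]

Apply the min-plus product entry-by-entry:
  C[0][0] = min over k of (A[0][0] + B[0][0] = -5 + 8 = 3, A[0][1] + B[1][0] = 7 + -3 = 4, A[0][2] + B[2][0] = -3 + -3 = -6) = -6 (attained at k = 2)
  C[0][1] = min over k of (A[0][0] + B[0][1] = -5 + 10 = 5, A[0][1] + B[1][1] = 7 + 10 = 17, A[0][2] + B[2][1] = -3 + 1 = -2) = -2 (attained at k = 2)
  C[0][2] = min over k of (A[0][0] + B[0][2] = -5 + 1 = -4, A[0][1] + B[1][2] = 7 + 1 = 8, A[0][2] + B[2][2] = -3 + 4 = 1) = -4 (attained at k = 0)
  C[1][0] = min over k of (A[1][0] + B[0][0] = -1 + 8 = 7, A[1][1] + B[1][0] = 7 + -3 = 4, A[1][2] + B[2][0] = 10 + -3 = 7) = 4 (attained at k = 1)
  C[1][1] = min over k of (A[1][0] + B[0][1] = -1 + 10 = 9, A[1][1] + B[1][1] = 7 + 10 = 17, A[1][2] + B[2][1] = 10 + 1 = 11) = 9 (attained at k = 0)
  C[1][2] = min over k of (A[1][0] + B[0][2] = -1 + 1 = 0, A[1][1] + B[1][2] = 7 + 1 = 8, A[1][2] + B[2][2] = 10 + 4 = 14) = 0 (attained at k = 0)
  C[2][0] = min over k of (A[2][0] + B[0][0] = -3 + 8 = 5, A[2][1] + B[1][0] = 5 + -3 = 2, A[2][2] + B[2][0] = 1 + -3 = -2) = -2 (attained at k = 2)
  C[2][1] = min over k of (A[2][0] + B[0][1] = -3 + 10 = 7, A[2][1] + B[1][1] = 5 + 10 = 15, A[2][2] + B[2][1] = 1 + 1 = 2) = 2 (attained at k = 2)
  C[2][2] = min over k of (A[2][0] + B[0][2] = -3 + 1 = -2, A[2][1] + B[1][2] = 5 + 1 = 6, A[2][2] + B[2][2] = 1 + 4 = 5) = -2 (attained at k = 0)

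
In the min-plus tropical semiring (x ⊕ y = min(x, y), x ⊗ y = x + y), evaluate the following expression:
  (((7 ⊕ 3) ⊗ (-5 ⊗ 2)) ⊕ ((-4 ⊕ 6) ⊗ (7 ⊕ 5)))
(((7 ⊕ 3) ⊗ (-5 ⊗ 2)) ⊕ ((-4 ⊕ 6) ⊗ (7 ⊕ 5))) = 0

Expand innermost to outermost. Recall ⊕ takes the minimum of its arguments and ⊗ takes their sum. Working out the expression (((7 ⊕ 3) ⊗ (-5 ⊗ 2)) ⊕ ((-4 ⊕ 6) ⊗ (7 ⊕ 5))) gives 0.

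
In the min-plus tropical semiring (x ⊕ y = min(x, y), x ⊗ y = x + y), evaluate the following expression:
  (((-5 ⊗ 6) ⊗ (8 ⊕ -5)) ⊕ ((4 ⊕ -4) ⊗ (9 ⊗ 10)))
(((-5 ⊗ 6) ⊗ (8 ⊕ -5)) ⊕ ((4 ⊕ -4) ⊗ (9 ⊗ 10))) = -4

Expand innermost to outermost. Recall ⊕ takes the minimum of its arguments and ⊗ takes their sum. Working out the expression (((-5 ⊗ 6) ⊗ (8 ⊕ -5)) ⊕ ((4 ⊕ -4) ⊗ (9 ⊗ 10))) gives -4.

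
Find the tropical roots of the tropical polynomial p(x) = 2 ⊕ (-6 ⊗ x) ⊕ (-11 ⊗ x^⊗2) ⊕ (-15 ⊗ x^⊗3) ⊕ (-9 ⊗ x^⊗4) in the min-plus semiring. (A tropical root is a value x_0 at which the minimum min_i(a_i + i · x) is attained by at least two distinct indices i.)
Roots: {-6, 4, 5, 8}

Each tropical root is a break point of the lower envelope of the lines y = a_i + i · x (there are 5 lines, with slopes 0, 1, ..., 4). Only the lines that attain the minimum somewhere contribute to roots; other lines are dominated. Here the surviving (envelope) indices are i = 4, i = 3, i = 2, i = 1, i = 0.
Intersections between consecutive envelope lines give the roots: for adjacent envelope indices i < j the intersection is x = (a_i − a_j) / (j − i). Reading off the sorted break points: {-6, 4, 5, 8}.
Verification: at each break x_0, at least two indices attain the minimum of min_i(a_i + i · x_0).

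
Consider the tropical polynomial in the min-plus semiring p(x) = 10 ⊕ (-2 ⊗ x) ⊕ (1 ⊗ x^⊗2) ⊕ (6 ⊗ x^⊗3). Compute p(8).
p(8) = 6

A tropical monomial a ⊗ x^⊗i evaluates to a + i · x. Evaluating each term at x = 8:
  Term 0 contributes 10 + 0 · 8 = 10
  Term 1 contributes -2 + 1 · 8 = 6
  Term 2 contributes 1 + 2 · 8 = 17
  Term 3 contributes 6 + 3 · 8 = 30
p(8) = ⊕ of these = min[10, 6, 17, 30] = 6.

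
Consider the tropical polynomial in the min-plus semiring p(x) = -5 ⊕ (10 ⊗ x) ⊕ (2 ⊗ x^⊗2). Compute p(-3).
p(-3) = -5

A tropical monomial a ⊗ x^⊗i evaluates to a + i · x. Evaluating each term at x = -3:
  Term 0 contributes -5 + 0 · -3 = -5
  Term 1 contributes 10 + 1 · -3 = 7
  Term 2 contributes 2 + 2 · -3 = -4
p(-3) = ⊕ of these = min[-5, 7, -4] = -5.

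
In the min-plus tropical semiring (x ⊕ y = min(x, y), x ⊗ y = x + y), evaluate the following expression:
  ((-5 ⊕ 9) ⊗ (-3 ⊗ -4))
((-5 ⊕ 9) ⊗ (-3 ⊗ -4)) = -12

Expand innermost to outermost. Recall ⊕ takes the minimum of its arguments and ⊗ takes their sum. Working out the expression ((-5 ⊕ 9) ⊗ (-3 ⊗ -4)) gives -12.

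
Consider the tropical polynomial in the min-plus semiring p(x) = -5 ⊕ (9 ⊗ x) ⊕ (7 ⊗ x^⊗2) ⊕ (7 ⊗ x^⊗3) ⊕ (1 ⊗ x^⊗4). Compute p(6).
p(6) = -5

A tropical monomial a ⊗ x^⊗i evaluates to a + i · x. Evaluating each term at x = 6:
  Term 0 contributes -5 + 0 · 6 = -5
  Term 1 contributes 9 + 1 · 6 = 15
  Term 2 contributes 7 + 2 · 6 = 19
  Term 3 contributes 7 + 3 · 6 = 25
  Term 4 contributes 1 + 4 · 6 = 25
p(6) = ⊕ of these = min[-5, 15, 19, 25, 25] = -5.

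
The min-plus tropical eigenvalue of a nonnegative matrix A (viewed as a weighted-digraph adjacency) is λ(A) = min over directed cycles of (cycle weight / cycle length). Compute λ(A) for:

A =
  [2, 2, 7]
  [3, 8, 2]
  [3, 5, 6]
λ(A) = 2

Enumerate directed cycles and compute their means (weight / length). Sample:
  cycle 0 → 0: weight = 2, length = 1, mean = 2/1 ≈ 2.000
  cycle 1 → 1: weight = 8, length = 1, mean = 8/1 ≈ 8.000
  cycle 2 → 2: weight = 6, length = 1, mean = 6/1 ≈ 6.000
  cycle 0 → 1 → 0: weight = 5, length = 2, mean = 5/2 ≈ 2.500
  cycle 0 → 2 → 0: weight = 10, length = 2, mean = 10/2 ≈ 5.000
  cycle 1 → 0 → 1: weight = 5, length = 2, mean = 5/2 ≈ 2.500
Minimum mean = 2.000, attained e.g. along the cycle 0 → 0 with weight 2 and length 1. So λ(A) = 2/1 = 2.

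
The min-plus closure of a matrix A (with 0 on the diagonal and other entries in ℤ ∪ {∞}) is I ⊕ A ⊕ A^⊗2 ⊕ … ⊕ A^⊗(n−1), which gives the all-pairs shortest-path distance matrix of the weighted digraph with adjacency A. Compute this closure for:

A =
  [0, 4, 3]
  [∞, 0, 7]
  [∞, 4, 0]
Closure =
  [0, 4, 3]
  [∞, 0, 7]
  [∞, 4, 0]

This is the Floyd-Warshall all-pairs shortest-path computation. For each intermediate vertex k = 0, 1, …, 2, update dist[i][j] ← min(dist[i][j], dist[i][k] + dist[k][j]). The final matrix gives, for each (i, j), the minimum total weight of any directed path from i to j (possibly empty when i = j).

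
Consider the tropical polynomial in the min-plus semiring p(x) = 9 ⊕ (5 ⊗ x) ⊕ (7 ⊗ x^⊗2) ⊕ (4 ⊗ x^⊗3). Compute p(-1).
p(-1) = 1

A tropical monomial a ⊗ x^⊗i evaluates to a + i · x. Evaluating each term at x = -1:
  Term 0 contributes 9 + 0 · -1 = 9
  Term 1 contributes 5 + 1 · -1 = 4
  Term 2 contributes 7 + 2 · -1 = 5
  Term 3 contributes 4 + 3 · -1 = 1
p(-1) = ⊕ of these = min[9, 4, 5, 1] = 1.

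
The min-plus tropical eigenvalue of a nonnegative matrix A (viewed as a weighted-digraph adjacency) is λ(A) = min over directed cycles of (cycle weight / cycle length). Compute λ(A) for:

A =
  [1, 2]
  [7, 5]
λ(A) = 1

Enumerate directed cycles and compute their means (weight / length). Sample:
  cycle 0 → 0: weight = 1, length = 1, mean = 1/1 ≈ 1.000
  cycle 1 → 1: weight = 5, length = 1, mean = 5/1 ≈ 5.000
  cycle 0 → 1 → 0: weight = 9, length = 2, mean = 9/2 ≈ 4.500
  cycle 1 → 0 → 1: weight = 9, length = 2, mean = 9/2 ≈ 4.500
Minimum mean = 1.000, attained e.g. along the cycle 0 → 0 with weight 1 and length 1. So λ(A) = 1/1 = 1.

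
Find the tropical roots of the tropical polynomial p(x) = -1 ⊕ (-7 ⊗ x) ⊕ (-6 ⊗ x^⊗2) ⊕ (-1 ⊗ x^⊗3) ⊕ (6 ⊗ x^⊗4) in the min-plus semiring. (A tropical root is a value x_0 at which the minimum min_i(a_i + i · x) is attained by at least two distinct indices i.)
Roots: {-7, -5, -1, 6}

Each tropical root is a break point of the lower envelope of the lines y = a_i + i · x (there are 5 lines, with slopes 0, 1, ..., 4). Only the lines that attain the minimum somewhere contribute to roots; other lines are dominated. Here the surviving (envelope) indices are i = 4, i = 3, i = 2, i = 1, i = 0.
Intersections between consecutive envelope lines give the roots: for adjacent envelope indices i < j the intersection is x = (a_i − a_j) / (j − i). Reading off the sorted break points: {-7, -5, -1, 6}.
Verification: at each break x_0, at least two indices attain the minimum of min_i(a_i + i · x_0).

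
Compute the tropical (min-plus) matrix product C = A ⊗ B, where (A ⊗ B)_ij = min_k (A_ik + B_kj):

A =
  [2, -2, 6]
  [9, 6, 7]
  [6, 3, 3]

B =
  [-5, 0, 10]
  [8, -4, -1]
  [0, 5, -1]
A ⊗ B =
  [-3, -6, -3]
  [4, 2, 5]
  [1, -1, 2]

Apply the min-plus product entry-by-entry:
  C[0][0] = min over k of (A[0][0] + B[0][0] = 2 + -5 = -3, A[0][1] + B[1][0] = -2 + 8 = 6, A[0][2] + B[2][0] = 6 + 0 = 6) = -3 (attained at k = 0)
  C[0][1] = min over k of (A[0][0] + B[0][1] = 2 + 0 = 2, A[0][1] + B[1][1] = -2 + -4 = -6, A[0][2] + B[2][1] = 6 + 5 = 11) = -6 (attained at k = 1)
  C[0][2] = min over k of (A[0][0] + B[0][2] = 2 + 10 = 12, A[0][1] + B[1][2] = -2 + -1 = -3, A[0][2] + B[2][2] = 6 + -1 = 5) = -3 (attained at k = 1)
  C[1][0] = min over k of (A[1][0] + B[0][0] = 9 + -5 = 4, A[1][1] + B[1][0] = 6 + 8 = 14, A[1][2] + B[2][0] = 7 + 0 = 7) = 4 (attained at k = 0)
  C[1][1] = min over k of (A[1][0] + B[0][1] = 9 + 0 = 9, A[1][1] + B[1][1] = 6 + -4 = 2, A[1][2] + B[2][1] = 7 + 5 = 12) = 2 (attained at k = 1)
  C[1][2] = min over k of (A[1][0] + B[0][2] = 9 + 10 = 19, A[1][1] + B[1][2] = 6 + -1 = 5, A[1][2] + B[2][2] = 7 + -1 = 6) = 5 (attained at k = 1)
  C[2][0] = min over k of (A[2][0] + B[0][0] = 6 + -5 = 1, A[2][1] + B[1][0] = 3 + 8 = 11, A[2][2] + B[2][0] = 3 + 0 = 3) = 1 (attained at k = 0)
  C[2][1] = min over k of (A[2][0] + B[0][1] = 6 + 0 = 6, A[2][1] + B[1][1] = 3 + -4 = -1, A[2][2] + B[2][1] = 3 + 5 = 8) = -1 (attained at k = 1)
  C[2][2] = min over k of (A[2][0] + B[0][2] = 6 + 10 = 16, A[2][1] + B[1][2] = 3 + -1 = 2, A[2][2] + B[2][2] = 3 + -1 = 2) = 2 (attained at k = 1)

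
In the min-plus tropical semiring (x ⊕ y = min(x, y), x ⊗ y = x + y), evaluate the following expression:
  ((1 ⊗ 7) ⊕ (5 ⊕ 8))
((1 ⊗ 7) ⊕ (5 ⊕ 8)) = 5

Expand innermost to outermost. Recall ⊕ takes the minimum of its arguments and ⊗ takes their sum. Working out the expression ((1 ⊗ 7) ⊕ (5 ⊕ 8)) gives 5.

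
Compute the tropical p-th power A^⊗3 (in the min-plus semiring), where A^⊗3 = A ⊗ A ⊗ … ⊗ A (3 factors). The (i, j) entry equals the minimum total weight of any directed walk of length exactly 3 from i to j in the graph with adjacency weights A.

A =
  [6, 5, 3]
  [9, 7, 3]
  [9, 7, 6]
A^⊗3 =
  [17, 15, 13]
  [18, 16, 13]
  [19, 17, 16]

Each entry (A^⊗3)_ij equals the minimum over all length-3 walks i = v_0 → v_1 → … → v_3 = j of Σ_t A[v_t][v_{t+1}]. For example, for (i, j) = (0, 2) we minimise over 9 possible intermediate vertex sequences; the minimum is 13, attained along the walk 0 → 2 → 1 → 2.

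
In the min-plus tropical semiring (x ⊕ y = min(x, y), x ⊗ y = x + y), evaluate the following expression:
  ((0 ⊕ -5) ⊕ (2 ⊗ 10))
((0 ⊕ -5) ⊕ (2 ⊗ 10)) = -5

Expand innermost to outermost. Recall ⊕ takes the minimum of its arguments and ⊗ takes their sum. Working out the expression ((0 ⊕ -5) ⊕ (2 ⊗ 10)) gives -5.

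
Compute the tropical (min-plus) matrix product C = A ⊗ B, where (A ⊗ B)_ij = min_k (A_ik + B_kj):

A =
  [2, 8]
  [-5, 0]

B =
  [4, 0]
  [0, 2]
A ⊗ B =
  [6, 2]
  [-1, -5]

Apply the min-plus product entry-by-entry:
  C[0][0] = min over k of (A[0][0] + B[0][0] = 2 + 4 = 6, A[0][1] + B[1][0] = 8 + 0 = 8) = 6 (attained at k = 0)
  C[0][1] = min over k of (A[0][0] + B[0][1] = 2 + 0 = 2, A[0][1] + B[1][1] = 8 + 2 = 10) = 2 (attained at k = 0)
  C[1][0] = min over k of (A[1][0] + B[0][0] = -5 + 4 = -1, A[1][1] + B[1][0] = 0 + 0 = 0) = -1 (attained at k = 0)
  C[1][1] = min over k of (A[1][0] + B[0][1] = -5 + 0 = -5, A[1][1] + B[1][1] = 0 + 2 = 2) = -5 (attained at k = 0)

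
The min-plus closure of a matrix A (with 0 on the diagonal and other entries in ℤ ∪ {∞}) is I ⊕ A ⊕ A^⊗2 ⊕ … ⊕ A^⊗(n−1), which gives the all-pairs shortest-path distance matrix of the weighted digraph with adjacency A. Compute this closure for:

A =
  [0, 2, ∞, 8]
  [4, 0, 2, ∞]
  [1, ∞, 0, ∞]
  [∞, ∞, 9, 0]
Closure =
  [0, 2, 4, 8]
  [3, 0, 2, 11]
  [1, 3, 0, 9]
  [10, 12, 9, 0]

This is the Floyd-Warshall all-pairs shortest-path computation. For each intermediate vertex k = 0, 1, …, 3, update dist[i][j] ← min(dist[i][j], dist[i][k] + dist[k][j]). The final matrix gives, for each (i, j), the minimum total weight of any directed path from i to j (possibly empty when i = j).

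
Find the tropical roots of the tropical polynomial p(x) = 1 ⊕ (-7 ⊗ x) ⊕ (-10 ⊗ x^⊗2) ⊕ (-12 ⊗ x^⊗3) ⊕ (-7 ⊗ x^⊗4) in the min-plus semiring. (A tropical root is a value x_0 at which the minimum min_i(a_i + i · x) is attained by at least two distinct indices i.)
Roots: {-5, 2, 3, 8}

Each tropical root is a break point of the lower envelope of the lines y = a_i + i · x (there are 5 lines, with slopes 0, 1, ..., 4). Only the lines that attain the minimum somewhere contribute to roots; other lines are dominated. Here the surviving (envelope) indices are i = 4, i = 3, i = 2, i = 1, i = 0.
Intersections between consecutive envelope lines give the roots: for adjacent envelope indices i < j the intersection is x = (a_i − a_j) / (j − i). Reading off the sorted break points: {-5, 2, 3, 8}.
Verification: at each break x_0, at least two indices attain the minimum of min_i(a_i + i · x_0).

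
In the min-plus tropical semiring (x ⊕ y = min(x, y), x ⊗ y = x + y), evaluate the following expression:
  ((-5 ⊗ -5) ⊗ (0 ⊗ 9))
((-5 ⊗ -5) ⊗ (0 ⊗ 9)) = -1

Expand innermost to outermost. Recall ⊕ takes the minimum of its arguments and ⊗ takes their sum. Working out the expression ((-5 ⊗ -5) ⊗ (0 ⊗ 9)) gives -1.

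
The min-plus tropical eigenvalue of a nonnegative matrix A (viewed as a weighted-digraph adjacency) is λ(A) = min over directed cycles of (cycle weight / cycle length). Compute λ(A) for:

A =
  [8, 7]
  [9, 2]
λ(A) = 2

Enumerate directed cycles and compute their means (weight / length). Sample:
  cycle 0 → 0: weight = 8, length = 1, mean = 8/1 ≈ 8.000
  cycle 1 → 1: weight = 2, length = 1, mean = 2/1 ≈ 2.000
  cycle 0 → 1 → 0: weight = 16, length = 2, mean = 16/2 ≈ 8.000
  cycle 1 → 0 → 1: weight = 16, length = 2, mean = 16/2 ≈ 8.000
Minimum mean = 2.000, attained e.g. along the cycle 1 → 1 with weight 2 and length 1. So λ(A) = 2/1 = 2.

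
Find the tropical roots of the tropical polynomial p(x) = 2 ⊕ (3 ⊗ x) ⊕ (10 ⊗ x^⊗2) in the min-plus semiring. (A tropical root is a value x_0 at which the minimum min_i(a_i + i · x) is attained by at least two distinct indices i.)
Roots: {-7, -1}

Each tropical root is a break point of the lower envelope of the lines y = a_i + i · x (there are 3 lines, with slopes 0, 1, ..., 2). Only the lines that attain the minimum somewhere contribute to roots; other lines are dominated. Here the surviving (envelope) indices are i = 2, i = 1, i = 0.
Intersections between consecutive envelope lines give the roots: for adjacent envelope indices i < j the intersection is x = (a_i − a_j) / (j − i). Reading off the sorted break points: {-7, -1}.
Verification: at each break x_0, at least two indices attain the minimum of min_i(a_i + i · x_0).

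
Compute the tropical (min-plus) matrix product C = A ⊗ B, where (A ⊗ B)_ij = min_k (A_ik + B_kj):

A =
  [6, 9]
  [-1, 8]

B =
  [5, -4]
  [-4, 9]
A ⊗ B =
  [5, 2]
  [4, -5]

Apply the min-plus product entry-by-entry:
  C[0][0] = min over k of (A[0][0] + B[0][0] = 6 + 5 = 11, A[0][1] + B[1][0] = 9 + -4 = 5) = 5 (attained at k = 1)
  C[0][1] = min over k of (A[0][0] + B[0][1] = 6 + -4 = 2, A[0][1] + B[1][1] = 9 + 9 = 18) = 2 (attained at k = 0)
  C[1][0] = min over k of (A[1][0] + B[0][0] = -1 + 5 = 4, A[1][1] + B[1][0] = 8 + -4 = 4) = 4 (attained at k = 0)
  C[1][1] = min over k of (A[1][0] + B[0][1] = -1 + -4 = -5, A[1][1] + B[1][1] = 8 + 9 = 17) = -5 (attained at k = 0)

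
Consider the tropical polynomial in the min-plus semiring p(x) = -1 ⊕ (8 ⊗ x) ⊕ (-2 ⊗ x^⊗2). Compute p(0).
p(0) = -2

A tropical monomial a ⊗ x^⊗i evaluates to a + i · x. Evaluating each term at x = 0:
  Term 0 contributes -1 + 0 · 0 = -1
  Term 1 contributes 8 + 1 · 0 = 8
  Term 2 contributes -2 + 2 · 0 = -2
p(0) = ⊕ of these = min[-1, 8, -2] = -2.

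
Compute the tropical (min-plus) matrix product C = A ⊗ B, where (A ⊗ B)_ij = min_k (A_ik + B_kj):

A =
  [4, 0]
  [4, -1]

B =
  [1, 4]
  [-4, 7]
A ⊗ B =
  [-4, 7]
  [-5, 6]

Apply the min-plus product entry-by-entry:
  C[0][0] = min over k of (A[0][0] + B[0][0] = 4 + 1 = 5, A[0][1] + B[1][0] = 0 + -4 = -4) = -4 (attained at k = 1)
  C[0][1] = min over k of (A[0][0] + B[0][1] = 4 + 4 = 8, A[0][1] + B[1][1] = 0 + 7 = 7) = 7 (attained at k = 1)
  C[1][0] = min over k of (A[1][0] + B[0][0] = 4 + 1 = 5, A[1][1] + B[1][0] = -1 + -4 = -5) = -5 (attained at k = 1)
  C[1][1] = min over k of (A[1][0] + B[0][1] = 4 + 4 = 8, A[1][1] + B[1][1] = -1 + 7 = 6) = 6 (attained at k = 1)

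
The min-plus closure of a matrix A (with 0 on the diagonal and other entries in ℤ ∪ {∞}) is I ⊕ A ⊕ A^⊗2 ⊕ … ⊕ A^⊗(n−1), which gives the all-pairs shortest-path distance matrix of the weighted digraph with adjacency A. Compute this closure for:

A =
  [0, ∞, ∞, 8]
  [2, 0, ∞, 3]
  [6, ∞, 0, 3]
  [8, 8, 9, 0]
Closure =
  [0, 16, 17, 8]
  [2, 0, 12, 3]
  [6, 11, 0, 3]
  [8, 8, 9, 0]

This is the Floyd-Warshall all-pairs shortest-path computation. For each intermediate vertex k = 0, 1, …, 3, update dist[i][j] ← min(dist[i][j], dist[i][k] + dist[k][j]). The final matrix gives, for each (i, j), the minimum total weight of any directed path from i to j (possibly empty when i = j).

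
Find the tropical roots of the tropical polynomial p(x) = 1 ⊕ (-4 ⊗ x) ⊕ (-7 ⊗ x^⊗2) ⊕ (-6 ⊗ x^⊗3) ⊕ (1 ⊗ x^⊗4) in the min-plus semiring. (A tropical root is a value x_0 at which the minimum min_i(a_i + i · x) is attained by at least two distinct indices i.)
Roots: {-7, -1, 3, 5}

Each tropical root is a break point of the lower envelope of the lines y = a_i + i · x (there are 5 lines, with slopes 0, 1, ..., 4). Only the lines that attain the minimum somewhere contribute to roots; other lines are dominated. Here the surviving (envelope) indices are i = 4, i = 3, i = 2, i = 1, i = 0.
Intersections between consecutive envelope lines give the roots: for adjacent envelope indices i < j the intersection is x = (a_i − a_j) / (j − i). Reading off the sorted break points: {-7, -1, 3, 5}.
Verification: at each break x_0, at least two indices attain the minimum of min_i(a_i + i · x_0).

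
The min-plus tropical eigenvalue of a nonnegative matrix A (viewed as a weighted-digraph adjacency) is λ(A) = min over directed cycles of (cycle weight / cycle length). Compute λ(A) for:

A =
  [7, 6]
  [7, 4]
λ(A) = 4

Enumerate directed cycles and compute their means (weight / length). Sample:
  cycle 0 → 0: weight = 7, length = 1, mean = 7/1 ≈ 7.000
  cycle 1 → 1: weight = 4, length = 1, mean = 4/1 ≈ 4.000
  cycle 0 → 1 → 0: weight = 13, length = 2, mean = 13/2 ≈ 6.500
  cycle 1 → 0 → 1: weight = 13, length = 2, mean = 13/2 ≈ 6.500
Minimum mean = 4.000, attained e.g. along the cycle 1 → 1 with weight 4 and length 1. So λ(A) = 4/1 = 4.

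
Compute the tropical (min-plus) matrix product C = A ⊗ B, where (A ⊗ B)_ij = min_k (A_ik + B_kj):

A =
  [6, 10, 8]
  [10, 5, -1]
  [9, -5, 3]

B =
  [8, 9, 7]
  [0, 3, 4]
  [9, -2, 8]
A ⊗ B =
  [10, 6, 13]
  [5, -3, 7]
  [-5, -2, -1]

Apply the min-plus product entry-by-entry:
  C[0][0] = min over k of (A[0][0] + B[0][0] = 6 + 8 = 14, A[0][1] + B[1][0] = 10 + 0 = 10, A[0][2] + B[2][0] = 8 + 9 = 17) = 10 (attained at k = 1)
  C[0][1] = min over k of (A[0][0] + B[0][1] = 6 + 9 = 15, A[0][1] + B[1][1] = 10 + 3 = 13, A[0][2] + B[2][1] = 8 + -2 = 6) = 6 (attained at k = 2)
  C[0][2] = min over k of (A[0][0] + B[0][2] = 6 + 7 = 13, A[0][1] + B[1][2] = 10 + 4 = 14, A[0][2] + B[2][2] = 8 + 8 = 16) = 13 (attained at k = 0)
  C[1][0] = min over k of (A[1][0] + B[0][0] = 10 + 8 = 18, A[1][1] + B[1][0] = 5 + 0 = 5, A[1][2] + B[2][0] = -1 + 9 = 8) = 5 (attained at k = 1)
  C[1][1] = min over k of (A[1][0] + B[0][1] = 10 + 9 = 19, A[1][1] + B[1][1] = 5 + 3 = 8, A[1][2] + B[2][1] = -1 + -2 = -3) = -3 (attained at k = 2)
  C[1][2] = min over k of (A[1][0] + B[0][2] = 10 + 7 = 17, A[1][1] + B[1][2] = 5 + 4 = 9, A[1][2] + B[2][2] = -1 + 8 = 7) = 7 (attained at k = 2)
  C[2][0] = min over k of (A[2][0] + B[0][0] = 9 + 8 = 17, A[2][1] + B[1][0] = -5 + 0 = -5, A[2][2] + B[2][0] = 3 + 9 = 12) = -5 (attained at k = 1)
  C[2][1] = min over k of (A[2][0] + B[0][1] = 9 + 9 = 18, A[2][1] + B[1][1] = -5 + 3 = -2, A[2][2] + B[2][1] = 3 + -2 = 1) = -2 (attained at k = 1)
  C[2][2] = min over k of (A[2][0] + B[0][2] = 9 + 7 = 16, A[2][1] + B[1][2] = -5 + 4 = -1, A[2][2] + B[2][2] = 3 + 8 = 11) = -1 (attained at k = 1)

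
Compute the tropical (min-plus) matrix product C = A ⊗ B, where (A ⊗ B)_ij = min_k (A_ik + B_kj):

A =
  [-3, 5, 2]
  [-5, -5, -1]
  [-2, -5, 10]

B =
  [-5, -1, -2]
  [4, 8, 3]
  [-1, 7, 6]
A ⊗ B =
  [-8, -4, -5]
  [-10, -6, -7]
  [-7, -3, -4]

Apply the min-plus product entry-by-entry:
  C[0][0] = min over k of (A[0][0] + B[0][0] = -3 + -5 = -8, A[0][1] + B[1][0] = 5 + 4 = 9, A[0][2] + B[2][0] = 2 + -1 = 1) = -8 (attained at k = 0)
  C[0][1] = min over k of (A[0][0] + B[0][1] = -3 + -1 = -4, A[0][1] + B[1][1] = 5 + 8 = 13, A[0][2] + B[2][1] = 2 + 7 = 9) = -4 (attained at k = 0)
  C[0][2] = min over k of (A[0][0] + B[0][2] = -3 + -2 = -5, A[0][1] + B[1][2] = 5 + 3 = 8, A[0][2] + B[2][2] = 2 + 6 = 8) = -5 (attained at k = 0)
  C[1][0] = min over k of (A[1][0] + B[0][0] = -5 + -5 = -10, A[1][1] + B[1][0] = -5 + 4 = -1, A[1][2] + B[2][0] = -1 + -1 = -2) = -10 (attained at k = 0)
  C[1][1] = min over k of (A[1][0] + B[0][1] = -5 + -1 = -6, A[1][1] + B[1][1] = -5 + 8 = 3, A[1][2] + B[2][1] = -1 + 7 = 6) = -6 (attained at k = 0)
  C[1][2] = min over k of (A[1][0] + B[0][2] = -5 + -2 = -7, A[1][1] + B[1][2] = -5 + 3 = -2, A[1][2] + B[2][2] = -1 + 6 = 5) = -7 (attained at k = 0)
  C[2][0] = min over k of (A[2][0] + B[0][0] = -2 + -5 = -7, A[2][1] + B[1][0] = -5 + 4 = -1, A[2][2] + B[2][0] = 10 + -1 = 9) = -7 (attained at k = 0)
  C[2][1] = min over k of (A[2][0] + B[0][1] = -2 + -1 = -3, A[2][1] + B[1][1] = -5 + 8 = 3, A[2][2] + B[2][1] = 10 + 7 = 17) = -3 (attained at k = 0)
  C[2][2] = min over k of (A[2][0] + B[0][2] = -2 + -2 = -4, A[2][1] + B[1][2] = -5 + 3 = -2, A[2][2] + B[2][2] = 10 + 6 = 16) = -4 (attained at k = 0)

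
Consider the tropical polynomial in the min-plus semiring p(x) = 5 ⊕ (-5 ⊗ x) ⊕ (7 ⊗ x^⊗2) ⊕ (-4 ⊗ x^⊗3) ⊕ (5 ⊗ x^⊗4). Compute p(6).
p(6) = 1

A tropical monomial a ⊗ x^⊗i evaluates to a + i · x. Evaluating each term at x = 6:
  Term 0 contributes 5 + 0 · 6 = 5
  Term 1 contributes -5 + 1 · 6 = 1
  Term 2 contributes 7 + 2 · 6 = 19
  Term 3 contributes -4 + 3 · 6 = 14
  Term 4 contributes 5 + 4 · 6 = 29
p(6) = ⊕ of these = min[5, 1, 19, 14, 29] = 1.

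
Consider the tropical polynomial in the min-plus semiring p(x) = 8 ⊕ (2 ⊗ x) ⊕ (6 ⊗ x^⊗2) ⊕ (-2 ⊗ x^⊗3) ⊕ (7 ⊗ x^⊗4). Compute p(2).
p(2) = 4

A tropical monomial a ⊗ x^⊗i evaluates to a + i · x. Evaluating each term at x = 2:
  Term 0 contributes 8 + 0 · 2 = 8
  Term 1 contributes 2 + 1 · 2 = 4
  Term 2 contributes 6 + 2 · 2 = 10
  Term 3 contributes -2 + 3 · 2 = 4
  Term 4 contributes 7 + 4 · 2 = 15
p(2) = ⊕ of these = min[8, 4, 10, 4, 15] = 4.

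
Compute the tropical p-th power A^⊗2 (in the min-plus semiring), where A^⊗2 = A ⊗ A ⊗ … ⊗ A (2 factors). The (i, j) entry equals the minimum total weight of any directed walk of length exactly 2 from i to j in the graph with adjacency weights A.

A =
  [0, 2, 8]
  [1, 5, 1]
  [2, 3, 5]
A^⊗2 =
  [0, 2, 3]
  [1, 3, 6]
  [2, 4, 4]

Each entry (A^⊗2)_ij equals the minimum over all length-2 walks i = v_0 → v_1 → … → v_2 = j of Σ_t A[v_t][v_{t+1}]. For example, for (i, j) = (0, 2) we minimise over 3 possible intermediate vertex sequences; the minimum is 3, attained along the walk 0 → 1 → 2.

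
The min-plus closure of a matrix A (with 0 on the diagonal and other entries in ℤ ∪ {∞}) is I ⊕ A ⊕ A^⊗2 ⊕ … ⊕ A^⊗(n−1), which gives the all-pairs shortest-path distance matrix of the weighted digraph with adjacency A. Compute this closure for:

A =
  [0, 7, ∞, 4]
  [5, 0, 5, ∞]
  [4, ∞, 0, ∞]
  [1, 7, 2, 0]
Closure =
  [0, 7, 6, 4]
  [5, 0, 5, 9]
  [4, 11, 0, 8]
  [1, 7, 2, 0]

This is the Floyd-Warshall all-pairs shortest-path computation. For each intermediate vertex k = 0, 1, …, 3, update dist[i][j] ← min(dist[i][j], dist[i][k] + dist[k][j]). The final matrix gives, for each (i, j), the minimum total weight of any directed path from i to j (possibly empty when i = j).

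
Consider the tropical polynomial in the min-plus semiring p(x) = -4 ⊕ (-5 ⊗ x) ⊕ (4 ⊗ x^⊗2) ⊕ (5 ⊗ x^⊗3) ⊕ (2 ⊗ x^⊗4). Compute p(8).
p(8) = -4

A tropical monomial a ⊗ x^⊗i evaluates to a + i · x. Evaluating each term at x = 8:
  Term 0 contributes -4 + 0 · 8 = -4
  Term 1 contributes -5 + 1 · 8 = 3
  Term 2 contributes 4 + 2 · 8 = 20
  Term 3 contributes 5 + 3 · 8 = 29
  Term 4 contributes 2 + 4 · 8 = 34
p(8) = ⊕ of these = min[-4, 3, 20, 29, 34] = -4.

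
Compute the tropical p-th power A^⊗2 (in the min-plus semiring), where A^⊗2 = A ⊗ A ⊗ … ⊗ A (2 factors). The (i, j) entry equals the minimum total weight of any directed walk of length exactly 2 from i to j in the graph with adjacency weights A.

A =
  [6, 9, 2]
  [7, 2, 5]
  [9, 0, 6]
A^⊗2 =
  [11, 2, 8]
  [9, 4, 7]
  [7, 2, 5]

Each entry (A^⊗2)_ij equals the minimum over all length-2 walks i = v_0 → v_1 → … → v_2 = j of Σ_t A[v_t][v_{t+1}]. For example, for (i, j) = (0, 2) we minimise over 3 possible intermediate vertex sequences; the minimum is 8, attained along the walk 0 → 0 → 2.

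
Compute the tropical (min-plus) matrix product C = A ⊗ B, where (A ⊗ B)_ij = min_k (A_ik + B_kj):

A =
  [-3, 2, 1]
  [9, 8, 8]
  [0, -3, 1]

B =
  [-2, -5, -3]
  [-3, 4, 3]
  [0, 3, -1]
A ⊗ B =
  [-5, -8, -6]
  [5, 4, 6]
  [-6, -5, -3]

Apply the min-plus product entry-by-entry:
  C[0][0] = min over k of (A[0][0] + B[0][0] = -3 + -2 = -5, A[0][1] + B[1][0] = 2 + -3 = -1, A[0][2] + B[2][0] = 1 + 0 = 1) = -5 (attained at k = 0)
  C[0][1] = min over k of (A[0][0] + B[0][1] = -3 + -5 = -8, A[0][1] + B[1][1] = 2 + 4 = 6, A[0][2] + B[2][1] = 1 + 3 = 4) = -8 (attained at k = 0)
  C[0][2] = min over k of (A[0][0] + B[0][2] = -3 + -3 = -6, A[0][1] + B[1][2] = 2 + 3 = 5, A[0][2] + B[2][2] = 1 + -1 = 0) = -6 (attained at k = 0)
  C[1][0] = min over k of (A[1][0] + B[0][0] = 9 + -2 = 7, A[1][1] + B[1][0] = 8 + -3 = 5, A[1][2] + B[2][0] = 8 + 0 = 8) = 5 (attained at k = 1)
  C[1][1] = min over k of (A[1][0] + B[0][1] = 9 + -5 = 4, A[1][1] + B[1][1] = 8 + 4 = 12, A[1][2] + B[2][1] = 8 + 3 = 11) = 4 (attained at k = 0)
  C[1][2] = min over k of (A[1][0] + B[0][2] = 9 + -3 = 6, A[1][1] + B[1][2] = 8 + 3 = 11, A[1][2] + B[2][2] = 8 + -1 = 7) = 6 (attained at k = 0)
  C[2][0] = min over k of (A[2][0] + B[0][0] = 0 + -2 = -2, A[2][1] + B[1][0] = -3 + -3 = -6, A[2][2] + B[2][0] = 1 + 0 = 1) = -6 (attained at k = 1)
  C[2][1] = min over k of (A[2][0] + B[0][1] = 0 + -5 = -5, A[2][1] + B[1][1] = -3 + 4 = 1, A[2][2] + B[2][1] = 1 + 3 = 4) = -5 (attained at k = 0)
  C[2][2] = min over k of (A[2][0] + B[0][2] = 0 + -3 = -3, A[2][1] + B[1][2] = -3 + 3 = 0, A[2][2] + B[2][2] = 1 + -1 = 0) = -3 (attained at k = 0)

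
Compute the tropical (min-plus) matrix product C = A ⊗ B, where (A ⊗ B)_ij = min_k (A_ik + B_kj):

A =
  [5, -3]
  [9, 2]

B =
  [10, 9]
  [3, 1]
A ⊗ B =
  [0, -2]
  [5, 3]

Apply the min-plus product entry-by-entry:
  C[0][0] = min over k of (A[0][0] + B[0][0] = 5 + 10 = 15, A[0][1] + B[1][0] = -3 + 3 = 0) = 0 (attained at k = 1)
  C[0][1] = min over k of (A[0][0] + B[0][1] = 5 + 9 = 14, A[0][1] + B[1][1] = -3 + 1 = -2) = -2 (attained at k = 1)
  C[1][0] = min over k of (A[1][0] + B[0][0] = 9 + 10 = 19, A[1][1] + B[1][0] = 2 + 3 = 5) = 5 (attained at k = 1)
  C[1][1] = min over k of (A[1][0] + B[0][1] = 9 + 9 = 18, A[1][1] + B[1][1] = 2 + 1 = 3) = 3 (attained at k = 1)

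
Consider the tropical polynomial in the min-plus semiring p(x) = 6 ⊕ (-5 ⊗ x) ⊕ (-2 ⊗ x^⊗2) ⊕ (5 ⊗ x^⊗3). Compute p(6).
p(6) = 1

A tropical monomial a ⊗ x^⊗i evaluates to a + i · x. Evaluating each term at x = 6:
  Term 0 contributes 6 + 0 · 6 = 6
  Term 1 contributes -5 + 1 · 6 = 1
  Term 2 contributes -2 + 2 · 6 = 10
  Term 3 contributes 5 + 3 · 6 = 23
p(6) = ⊕ of these = min[6, 1, 10, 23] = 1.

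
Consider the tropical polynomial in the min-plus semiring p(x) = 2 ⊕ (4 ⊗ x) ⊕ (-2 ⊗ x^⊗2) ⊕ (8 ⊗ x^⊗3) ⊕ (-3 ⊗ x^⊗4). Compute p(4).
p(4) = 2

A tropical monomial a ⊗ x^⊗i evaluates to a + i · x. Evaluating each term at x = 4:
  Term 0 contributes 2 + 0 · 4 = 2
  Term 1 contributes 4 + 1 · 4 = 8
  Term 2 contributes -2 + 2 · 4 = 6
  Term 3 contributes 8 + 3 · 4 = 20
  Term 4 contributes -3 + 4 · 4 = 13
p(4) = ⊕ of these = min[2, 8, 6, 20, 13] = 2.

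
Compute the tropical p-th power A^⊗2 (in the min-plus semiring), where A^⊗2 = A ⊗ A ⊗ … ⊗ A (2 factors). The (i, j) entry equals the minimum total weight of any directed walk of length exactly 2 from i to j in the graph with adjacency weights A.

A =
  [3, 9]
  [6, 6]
A^⊗2 =
  [6, 12]
  [9, 12]

Each entry (A^⊗2)_ij equals the minimum over all length-2 walks i = v_0 → v_1 → … → v_2 = j of Σ_t A[v_t][v_{t+1}]. For example, for (i, j) = (0, 1) we minimise over 2 possible intermediate vertex sequences; the minimum is 12, attained along the walk 0 → 0 → 1.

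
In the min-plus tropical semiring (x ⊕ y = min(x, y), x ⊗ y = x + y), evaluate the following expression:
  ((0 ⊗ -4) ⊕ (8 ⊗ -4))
((0 ⊗ -4) ⊕ (8 ⊗ -4)) = -4

Expand innermost to outermost. Recall ⊕ takes the minimum of its arguments and ⊗ takes their sum. Working out the expression ((0 ⊗ -4) ⊕ (8 ⊗ -4)) gives -4.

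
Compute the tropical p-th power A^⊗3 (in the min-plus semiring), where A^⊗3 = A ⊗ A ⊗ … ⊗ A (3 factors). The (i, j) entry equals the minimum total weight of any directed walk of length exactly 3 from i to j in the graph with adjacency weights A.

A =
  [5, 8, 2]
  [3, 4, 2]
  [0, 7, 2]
A^⊗3 =
  [4, 10, 4]
  [4, 10, 4]
  [2, 9, 4]

Each entry (A^⊗3)_ij equals the minimum over all length-3 walks i = v_0 → v_1 → … → v_3 = j of Σ_t A[v_t][v_{t+1}]. For example, for (i, j) = (0, 2) we minimise over 9 possible intermediate vertex sequences; the minimum is 4, attained along the walk 0 → 2 → 0 → 2.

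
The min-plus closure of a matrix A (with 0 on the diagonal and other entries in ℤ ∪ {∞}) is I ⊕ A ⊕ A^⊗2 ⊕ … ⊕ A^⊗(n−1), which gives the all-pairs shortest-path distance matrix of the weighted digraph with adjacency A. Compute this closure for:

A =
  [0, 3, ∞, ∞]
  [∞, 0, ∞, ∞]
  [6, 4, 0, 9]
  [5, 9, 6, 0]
Closure =
  [0, 3, ∞, ∞]
  [∞, 0, ∞, ∞]
  [6, 4, 0, 9]
  [5, 8, 6, 0]

This is the Floyd-Warshall all-pairs shortest-path computation. For each intermediate vertex k = 0, 1, …, 3, update dist[i][j] ← min(dist[i][j], dist[i][k] + dist[k][j]). The final matrix gives, for each (i, j), the minimum total weight of any directed path from i to j (possibly empty when i = j).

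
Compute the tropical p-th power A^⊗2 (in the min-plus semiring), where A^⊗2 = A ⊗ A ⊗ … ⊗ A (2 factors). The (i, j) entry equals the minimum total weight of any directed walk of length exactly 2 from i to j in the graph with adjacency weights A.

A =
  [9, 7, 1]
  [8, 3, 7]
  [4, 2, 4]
A^⊗2 =
  [5, 3, 5]
  [11, 6, 9]
  [8, 5, 5]

Each entry (A^⊗2)_ij equals the minimum over all length-2 walks i = v_0 → v_1 → … → v_2 = j of Σ_t A[v_t][v_{t+1}]. For example, for (i, j) = (0, 2) we minimise over 3 possible intermediate vertex sequences; the minimum is 5, attained along the walk 0 → 2 → 2.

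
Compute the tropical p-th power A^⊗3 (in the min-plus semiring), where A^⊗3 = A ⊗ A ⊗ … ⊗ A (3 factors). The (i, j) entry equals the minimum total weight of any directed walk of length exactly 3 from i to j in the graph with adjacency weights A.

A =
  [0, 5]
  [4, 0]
A^⊗3 =
  [0, 5]
  [4, 0]

Each entry (A^⊗3)_ij equals the minimum over all length-3 walks i = v_0 → v_1 → … → v_3 = j of Σ_t A[v_t][v_{t+1}]. For example, for (i, j) = (0, 1) we minimise over 4 possible intermediate vertex sequences; the minimum is 5, attained along the walk 0 → 0 → 0 → 1.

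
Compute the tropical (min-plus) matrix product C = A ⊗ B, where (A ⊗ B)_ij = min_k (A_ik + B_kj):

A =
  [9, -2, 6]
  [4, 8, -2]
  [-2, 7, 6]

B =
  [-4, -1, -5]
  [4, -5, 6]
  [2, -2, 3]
A ⊗ B =
  [2, -7, 4]
  [0, -4, -1]
  [-6, -3, -7]

Apply the min-plus product entry-by-entry:
  C[0][0] = min over k of (A[0][0] + B[0][0] = 9 + -4 = 5, A[0][1] + B[1][0] = -2 + 4 = 2, A[0][2] + B[2][0] = 6 + 2 = 8) = 2 (attained at k = 1)
  C[0][1] = min over k of (A[0][0] + B[0][1] = 9 + -1 = 8, A[0][1] + B[1][1] = -2 + -5 = -7, A[0][2] + B[2][1] = 6 + -2 = 4) = -7 (attained at k = 1)
  C[0][2] = min over k of (A[0][0] + B[0][2] = 9 + -5 = 4, A[0][1] + B[1][2] = -2 + 6 = 4, A[0][2] + B[2][2] = 6 + 3 = 9) = 4 (attained at k = 0)
  C[1][0] = min over k of (A[1][0] + B[0][0] = 4 + -4 = 0, A[1][1] + B[1][0] = 8 + 4 = 12, A[1][2] + B[2][0] = -2 + 2 = 0) = 0 (attained at k = 0)
  C[1][1] = min over k of (A[1][0] + B[0][1] = 4 + -1 = 3, A[1][1] + B[1][1] = 8 + -5 = 3, A[1][2] + B[2][1] = -2 + -2 = -4) = -4 (attained at k = 2)
  C[1][2] = min over k of (A[1][0] + B[0][2] = 4 + -5 = -1, A[1][1] + B[1][2] = 8 + 6 = 14, A[1][2] + B[2][2] = -2 + 3 = 1) = -1 (attained at k = 0)
  C[2][0] = min over k of (A[2][0] + B[0][0] = -2 + -4 = -6, A[2][1] + B[1][0] = 7 + 4 = 11, A[2][2] + B[2][0] = 6 + 2 = 8) = -6 (attained at k = 0)
  C[2][1] = min over k of (A[2][0] + B[0][1] = -2 + -1 = -3, A[2][1] + B[1][1] = 7 + -5 = 2, A[2][2] + B[2][1] = 6 + -2 = 4) = -3 (attained at k = 0)
  C[2][2] = min over k of (A[2][0] + B[0][2] = -2 + -5 = -7, A[2][1] + B[1][2] = 7 + 6 = 13, A[2][2] + B[2][2] = 6 + 3 = 9) = -7 (attained at k = 0)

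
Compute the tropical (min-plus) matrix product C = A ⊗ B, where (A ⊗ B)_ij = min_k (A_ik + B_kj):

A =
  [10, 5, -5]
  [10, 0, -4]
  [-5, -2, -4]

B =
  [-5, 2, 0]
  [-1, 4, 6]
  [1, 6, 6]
A ⊗ B =
  [-4, 1, 1]
  [-3, 2, 2]
  [-10, -3, -5]

Apply the min-plus product entry-by-entry:
  C[0][0] = min over k of (A[0][0] + B[0][0] = 10 + -5 = 5, A[0][1] + B[1][0] = 5 + -1 = 4, A[0][2] + B[2][0] = -5 + 1 = -4) = -4 (attained at k = 2)
  C[0][1] = min over k of (A[0][0] + B[0][1] = 10 + 2 = 12, A[0][1] + B[1][1] = 5 + 4 = 9, A[0][2] + B[2][1] = -5 + 6 = 1) = 1 (attained at k = 2)
  C[0][2] = min over k of (A[0][0] + B[0][2] = 10 + 0 = 10, A[0][1] + B[1][2] = 5 + 6 = 11, A[0][2] + B[2][2] = -5 + 6 = 1) = 1 (attained at k = 2)
  C[1][0] = min over k of (A[1][0] + B[0][0] = 10 + -5 = 5, A[1][1] + B[1][0] = 0 + -1 = -1, A[1][2] + B[2][0] = -4 + 1 = -3) = -3 (attained at k = 2)
  C[1][1] = min over k of (A[1][0] + B[0][1] = 10 + 2 = 12, A[1][1] + B[1][1] = 0 + 4 = 4, A[1][2] + B[2][1] = -4 + 6 = 2) = 2 (attained at k = 2)
  C[1][2] = min over k of (A[1][0] + B[0][2] = 10 + 0 = 10, A[1][1] + B[1][2] = 0 + 6 = 6, A[1][2] + B[2][2] = -4 + 6 = 2) = 2 (attained at k = 2)
  C[2][0] = min over k of (A[2][0] + B[0][0] = -5 + -5 = -10, A[2][1] + B[1][0] = -2 + -1 = -3, A[2][2] + B[2][0] = -4 + 1 = -3) = -10 (attained at k = 0)
  C[2][1] = min over k of (A[2][0] + B[0][1] = -5 + 2 = -3, A[2][1] + B[1][1] = -2 + 4 = 2, A[2][2] + B[2][1] = -4 + 6 = 2) = -3 (attained at k = 0)
  C[2][2] = min over k of (A[2][0] + B[0][2] = -5 + 0 = -5, A[2][1] + B[1][2] = -2 + 6 = 4, A[2][2] + B[2][2] = -4 + 6 = 2) = -5 (attained at k = 0)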